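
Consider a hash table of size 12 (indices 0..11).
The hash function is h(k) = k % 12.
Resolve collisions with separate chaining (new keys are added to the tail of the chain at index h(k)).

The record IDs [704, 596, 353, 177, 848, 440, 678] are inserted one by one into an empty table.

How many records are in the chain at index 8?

704 → bucket 8
596 → bucket 8 (collision)
353 → bucket 5
177 → bucket 9
848 → bucket 8 (collision)
440 → bucket 8 (collision)
678 → bucket 6
Final buckets:
0: -
1: -
2: -
3: -
4: -
5: 353
6: 678
7: -
8: 704 -> 596 -> 848 -> 440
9: 177
10: -
11: -

4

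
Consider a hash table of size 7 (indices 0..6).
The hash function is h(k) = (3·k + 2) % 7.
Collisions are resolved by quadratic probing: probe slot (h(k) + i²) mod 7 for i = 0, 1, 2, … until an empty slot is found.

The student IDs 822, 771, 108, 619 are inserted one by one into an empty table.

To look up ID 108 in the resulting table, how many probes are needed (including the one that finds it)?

3

Insert 822: h=4, slot 4 empty => index 4.
Insert 771: h=5, slot 5 empty => index 5.
Insert 108: h=4, slots 4,5 occupied => index 1.
Insert 619: h=4, slots 4,5,1 occupied => index 6.
Table: [-, 108, -, -, 822, 771, 619]
Lookup 108: h=4, probe 4,5,1 → found at 1.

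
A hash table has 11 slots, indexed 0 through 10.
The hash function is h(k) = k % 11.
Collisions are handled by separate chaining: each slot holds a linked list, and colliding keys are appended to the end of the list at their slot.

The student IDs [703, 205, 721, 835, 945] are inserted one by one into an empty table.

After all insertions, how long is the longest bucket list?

3

Insert 703: h=10, bucket 10 empty → new chain.
Insert 205: h=7, bucket 7 empty → new chain.
Insert 721: h=6, bucket 6 empty → new chain.
Insert 835: h=10, bucket 10 nonempty → append to chain.
Insert 945: h=10, bucket 10 nonempty → append to chain.
Final buckets:
0: .
1: .
2: .
3: .
4: .
5: .
6: 721
7: 205
8: .
9: .
10: 703 -> 835 -> 945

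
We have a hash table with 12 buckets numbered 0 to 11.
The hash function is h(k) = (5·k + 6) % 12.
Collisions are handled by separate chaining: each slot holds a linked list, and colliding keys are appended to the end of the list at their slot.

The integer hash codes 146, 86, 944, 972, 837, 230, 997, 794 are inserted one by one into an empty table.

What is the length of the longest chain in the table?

Insert 146: h=4, bucket 4 empty -> new chain.
Insert 86: h=4, bucket 4 nonempty -> append to chain.
Insert 944: h=10, bucket 10 empty -> new chain.
Insert 972: h=6, bucket 6 empty -> new chain.
Insert 837: h=3, bucket 3 empty -> new chain.
Insert 230: h=4, bucket 4 nonempty -> append to chain.
Insert 997: h=11, bucket 11 empty -> new chain.
Insert 794: h=4, bucket 4 nonempty -> append to chain.
Final buckets:
0: _
1: _
2: _
3: 837
4: 146 -> 86 -> 230 -> 794
5: _
6: 972
7: _
8: _
9: _
10: 944
11: 997

4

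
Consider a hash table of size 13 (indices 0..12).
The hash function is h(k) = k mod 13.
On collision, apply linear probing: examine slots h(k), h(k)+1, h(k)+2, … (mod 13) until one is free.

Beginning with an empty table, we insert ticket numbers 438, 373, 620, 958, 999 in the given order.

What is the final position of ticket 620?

11

438 hashes to 9; slot 9 is free => place at 9.
373 hashes to 9; 9 taken => place at 10.
620 hashes to 9; 9,10 taken => place at 11.
958 hashes to 9; 9,10,11 taken => place at 12.
999 hashes to 11; 11,12 taken => place at 0.
Table: [999, —, —, —, —, —, —, —, —, 438, 373, 620, 958]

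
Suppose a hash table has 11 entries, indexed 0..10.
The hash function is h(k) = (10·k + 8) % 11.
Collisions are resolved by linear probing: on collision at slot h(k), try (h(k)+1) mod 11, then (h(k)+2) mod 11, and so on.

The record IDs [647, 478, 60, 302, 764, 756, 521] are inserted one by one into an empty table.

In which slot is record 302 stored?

Insert 647: h=10, slot 10 empty → index 10.
Insert 478: h=3, slot 3 empty → index 3.
Insert 60: h=3, slot 3 occupied → index 4.
Insert 302: h=3, slots 3,4 occupied → index 5.
Insert 764: h=3, slots 3,4,5 occupied → index 6.
Insert 756: h=0, slot 0 empty → index 0.
Insert 521: h=4, slots 4,5,6 occupied → index 7.
Table: [756, ∅, ∅, 478, 60, 302, 764, 521, ∅, ∅, 647]

5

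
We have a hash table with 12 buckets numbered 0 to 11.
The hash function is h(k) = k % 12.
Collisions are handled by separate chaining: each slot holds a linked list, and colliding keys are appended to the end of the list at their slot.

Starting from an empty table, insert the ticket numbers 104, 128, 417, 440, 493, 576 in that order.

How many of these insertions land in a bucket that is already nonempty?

104 → bucket 8
128 → bucket 8 (collision)
417 → bucket 9
440 → bucket 8 (collision)
493 → bucket 1
576 → bucket 0
Final buckets:
0: 576
1: 493
2: .
3: .
4: .
5: .
6: .
7: .
8: 104 -> 128 -> 440
9: 417
10: .
11: .

2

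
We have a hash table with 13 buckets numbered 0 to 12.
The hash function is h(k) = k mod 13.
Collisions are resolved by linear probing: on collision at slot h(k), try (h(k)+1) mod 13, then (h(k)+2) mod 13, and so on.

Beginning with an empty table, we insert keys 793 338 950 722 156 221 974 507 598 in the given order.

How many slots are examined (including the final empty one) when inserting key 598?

Insert 793: h=0, slot 0 empty => index 0.
Insert 338: h=0, slot 0 occupied => index 1.
Insert 950: h=1, slot 1 occupied => index 2.
Insert 722: h=7, slot 7 empty => index 7.
Insert 156: h=0, slots 0,1,2 occupied => index 3.
Insert 221: h=0, slots 0,1,2,3 occupied => index 4.
Insert 974: h=12, slot 12 empty => index 12.
Insert 507: h=0, slots 0,1,2,3,4 occupied => index 5.
Insert 598: h=0, slots 0,1,2,3,4,5 occupied => index 6.
Table: [793, 338, 950, 156, 221, 507, 598, 722, ., ., ., ., 974]

7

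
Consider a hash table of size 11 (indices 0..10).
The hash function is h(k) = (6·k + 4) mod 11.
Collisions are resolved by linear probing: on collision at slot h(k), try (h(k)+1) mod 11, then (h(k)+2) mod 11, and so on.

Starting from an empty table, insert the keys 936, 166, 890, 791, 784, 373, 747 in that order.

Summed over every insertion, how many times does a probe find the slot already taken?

Insert 936: h=10, slot 10 empty -> index 10.
Insert 166: h=10, slot 10 occupied -> index 0.
Insert 890: h=9, slot 9 empty -> index 9.
Insert 791: h=9, slots 9,10,0 occupied -> index 1.
Insert 784: h=0, slots 0,1 occupied -> index 2.
Insert 373: h=9, slots 9,10,0,1,2 occupied -> index 3.
Insert 747: h=9, slots 9,10,0,1,2,3 occupied -> index 4.
Table: [166, 791, 784, 373, 747, _, _, _, _, 890, 936]

17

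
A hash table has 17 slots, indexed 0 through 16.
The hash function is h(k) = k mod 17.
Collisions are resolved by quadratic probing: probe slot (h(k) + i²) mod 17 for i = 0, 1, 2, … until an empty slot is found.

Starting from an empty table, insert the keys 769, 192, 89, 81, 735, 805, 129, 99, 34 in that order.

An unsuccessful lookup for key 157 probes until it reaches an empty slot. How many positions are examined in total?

Insert 769: h=4, slot 4 empty → index 4.
Insert 192: h=5, slot 5 empty → index 5.
Insert 89: h=4, slots 4,5 occupied → index 8.
Insert 81: h=13, slot 13 empty → index 13.
Insert 735: h=4, slots 4,5,8,13 occupied → index 3.
Insert 805: h=6, slot 6 empty → index 6.
Insert 129: h=10, slot 10 empty → index 10.
Insert 99: h=14, slot 14 empty → index 14.
Insert 34: h=0, slot 0 empty → index 0.
Table: [34, -, -, 735, 769, 192, 805, -, 89, -, 129, -, -, 81, 99, -, -]
Lookup 157: h=4, probe 4,5,8,13,3,12 → slot 12 empty, not found.

6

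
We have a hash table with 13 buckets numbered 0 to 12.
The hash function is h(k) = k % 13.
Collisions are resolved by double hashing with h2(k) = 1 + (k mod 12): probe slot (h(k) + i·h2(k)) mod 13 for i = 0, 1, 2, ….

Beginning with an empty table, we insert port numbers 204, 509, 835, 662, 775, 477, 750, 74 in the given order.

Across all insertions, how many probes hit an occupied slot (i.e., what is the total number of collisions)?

204: h=9 -> slot 9
509: h=2 -> slot 2
835: h=3 -> slot 3
662: h=12 -> slot 12
775: h=8 -> slot 8
477: h=9, h2=10, probe 9,6 -> slot 6
750: h=9, h2=7, probe 9,3,10 -> slot 10
74: h=9, h2=3, probe 9,12,2,5 -> slot 5
Table: [_, _, 509, 835, _, 74, 477, _, 775, 204, 750, _, 662]

6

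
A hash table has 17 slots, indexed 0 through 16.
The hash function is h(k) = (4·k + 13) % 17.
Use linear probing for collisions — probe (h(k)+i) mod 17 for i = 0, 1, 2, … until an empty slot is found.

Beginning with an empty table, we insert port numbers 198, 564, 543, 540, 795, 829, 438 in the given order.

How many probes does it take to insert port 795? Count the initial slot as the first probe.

198: h=6 → slot 6
564: h=8 → slot 8
543: h=9 → slot 9
540: h=14 → slot 14
795: h=14, probe 14,15 → slot 15
829: h=14, probe 14,15,16 → slot 16
438: h=14, probe 14,15,16,0 → slot 0
Table: [438, ., ., ., ., ., 198, ., 564, 543, ., ., ., ., 540, 795, 829]

2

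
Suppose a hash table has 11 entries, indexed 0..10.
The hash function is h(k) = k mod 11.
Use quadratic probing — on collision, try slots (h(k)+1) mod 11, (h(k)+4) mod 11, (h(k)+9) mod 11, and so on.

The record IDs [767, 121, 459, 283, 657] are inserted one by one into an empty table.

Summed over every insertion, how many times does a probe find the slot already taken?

6

767 hashes to 8; slot 8 is free => place at 8.
121 hashes to 0; slot 0 is free => place at 0.
459 hashes to 8; 8 taken => place at 9.
283 hashes to 8; 8,9 taken => place at 1.
657 hashes to 8; 8,9,1 taken => place at 6.
Table: [121, 283, —, —, —, —, 657, —, 767, 459, —]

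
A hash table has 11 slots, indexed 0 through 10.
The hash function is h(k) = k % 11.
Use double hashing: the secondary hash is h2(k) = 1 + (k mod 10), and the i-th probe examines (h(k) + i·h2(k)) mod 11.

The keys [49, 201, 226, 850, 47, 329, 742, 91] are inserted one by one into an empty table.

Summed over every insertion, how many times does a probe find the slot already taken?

49 hashes to 5; slot 5 is free → place at 5.
201 hashes to 3; slot 3 is free → place at 3.
226 hashes to 6; slot 6 is free → place at 6.
850 hashes to 3, h2=1; 3 taken → place at 4.
47 hashes to 3, h2=8; 3 taken → place at 0.
329 hashes to 10; slot 10 is free → place at 10.
742 hashes to 5, h2=3; 5 taken → place at 8.
91 hashes to 3, h2=2; 3,5 taken → place at 7.
Table: [47, ., ., 201, 850, 49, 226, 91, 742, ., 329]

5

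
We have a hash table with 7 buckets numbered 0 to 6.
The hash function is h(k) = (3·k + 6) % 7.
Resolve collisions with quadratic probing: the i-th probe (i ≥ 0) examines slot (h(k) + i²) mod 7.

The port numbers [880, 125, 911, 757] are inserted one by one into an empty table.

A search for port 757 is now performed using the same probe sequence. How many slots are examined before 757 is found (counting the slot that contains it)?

3

Insert 880: h=0, slot 0 empty => index 0.
Insert 125: h=3, slot 3 empty => index 3.
Insert 911: h=2, slot 2 empty => index 2.
Insert 757: h=2, slots 2,3 occupied => index 6.
Table: [880, —, 911, 125, —, —, 757]
Lookup 757: h=2, probe 2,3,6 → found at 6.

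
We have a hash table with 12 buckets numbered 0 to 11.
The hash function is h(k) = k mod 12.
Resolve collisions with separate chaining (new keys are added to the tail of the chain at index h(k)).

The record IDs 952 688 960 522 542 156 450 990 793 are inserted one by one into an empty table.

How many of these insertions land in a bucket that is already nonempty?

952 -> bucket 4
688 -> bucket 4 (collision)
960 -> bucket 0
522 -> bucket 6
542 -> bucket 2
156 -> bucket 0 (collision)
450 -> bucket 6 (collision)
990 -> bucket 6 (collision)
793 -> bucket 1
Final buckets:
0: 960 -> 156
1: 793
2: 542
3: —
4: 952 -> 688
5: —
6: 522 -> 450 -> 990
7: —
8: —
9: —
10: —
11: —

4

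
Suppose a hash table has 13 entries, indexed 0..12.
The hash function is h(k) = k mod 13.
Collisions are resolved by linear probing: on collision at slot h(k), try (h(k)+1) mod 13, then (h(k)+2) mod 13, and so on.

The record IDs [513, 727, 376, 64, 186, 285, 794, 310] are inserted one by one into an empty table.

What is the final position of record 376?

0

Insert 513: h=6, slot 6 empty -> index 6.
Insert 727: h=12, slot 12 empty -> index 12.
Insert 376: h=12, slot 12 occupied -> index 0.
Insert 64: h=12, slots 12,0 occupied -> index 1.
Insert 186: h=4, slot 4 empty -> index 4.
Insert 285: h=12, slots 12,0,1 occupied -> index 2.
Insert 794: h=1, slots 1,2 occupied -> index 3.
Insert 310: h=11, slot 11 empty -> index 11.
Table: [376, 64, 285, 794, 186, ., 513, ., ., ., ., 310, 727]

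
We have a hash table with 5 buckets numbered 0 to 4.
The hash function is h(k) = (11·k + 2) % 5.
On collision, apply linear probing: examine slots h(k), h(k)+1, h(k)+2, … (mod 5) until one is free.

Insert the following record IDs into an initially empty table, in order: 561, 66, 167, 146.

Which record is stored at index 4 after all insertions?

66

561: h=3 => slot 3
66: h=3, probe 3,4 => slot 4
167: h=4, probe 4,0 => slot 0
146: h=3, probe 3,4,0,1 => slot 1
Table: [167, 146, -, 561, 66]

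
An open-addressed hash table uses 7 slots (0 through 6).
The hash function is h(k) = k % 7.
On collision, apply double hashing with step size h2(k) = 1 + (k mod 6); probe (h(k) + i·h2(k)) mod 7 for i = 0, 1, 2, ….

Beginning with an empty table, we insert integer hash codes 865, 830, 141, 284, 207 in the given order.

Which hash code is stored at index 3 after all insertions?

865 hashes to 4; slot 4 is free -> place at 4.
830 hashes to 4, h2=3; 4 taken -> place at 0.
141 hashes to 1; slot 1 is free -> place at 1.
284 hashes to 4, h2=3; 4,0 taken -> place at 3.
207 hashes to 4, h2=4; 4,1 taken -> place at 5.
Table: [830, 141, —, 284, 865, 207, —]

284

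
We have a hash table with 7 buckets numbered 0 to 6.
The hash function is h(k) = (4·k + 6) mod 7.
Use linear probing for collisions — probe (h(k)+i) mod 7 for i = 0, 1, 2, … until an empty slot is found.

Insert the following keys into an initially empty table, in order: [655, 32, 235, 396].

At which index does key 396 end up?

655 hashes to 1; slot 1 is free -> place at 1.
32 hashes to 1; 1 taken -> place at 2.
235 hashes to 1; 1,2 taken -> place at 3.
396 hashes to 1; 1,2,3 taken -> place at 4.
Table: [-, 655, 32, 235, 396, -, -]

4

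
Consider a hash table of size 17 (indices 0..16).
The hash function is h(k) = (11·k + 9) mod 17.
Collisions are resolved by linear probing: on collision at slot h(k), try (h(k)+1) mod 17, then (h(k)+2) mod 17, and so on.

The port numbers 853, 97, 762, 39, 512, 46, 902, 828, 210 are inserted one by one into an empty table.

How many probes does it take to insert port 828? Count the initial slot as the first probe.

853 hashes to 8; slot 8 is free => place at 8.
97 hashes to 5; slot 5 is free => place at 5.
762 hashes to 10; slot 10 is free => place at 10.
39 hashes to 13; slot 13 is free => place at 13.
512 hashes to 14; slot 14 is free => place at 14.
46 hashes to 5; 5 taken => place at 6.
902 hashes to 3; slot 3 is free => place at 3.
828 hashes to 5; 5,6 taken => place at 7.
210 hashes to 7; 7,8 taken => place at 9.
Table: [-, -, -, 902, -, 97, 46, 828, 853, 210, 762, -, -, 39, 512, -, -]

3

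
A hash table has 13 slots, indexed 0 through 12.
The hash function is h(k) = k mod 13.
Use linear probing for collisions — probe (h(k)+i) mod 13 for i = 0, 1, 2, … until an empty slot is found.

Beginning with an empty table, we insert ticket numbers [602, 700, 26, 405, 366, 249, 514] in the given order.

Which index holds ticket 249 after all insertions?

5

602 hashes to 4; slot 4 is free → place at 4.
700 hashes to 11; slot 11 is free → place at 11.
26 hashes to 0; slot 0 is free → place at 0.
405 hashes to 2; slot 2 is free → place at 2.
366 hashes to 2; 2 taken → place at 3.
249 hashes to 2; 2,3,4 taken → place at 5.
514 hashes to 7; slot 7 is free → place at 7.
Table: [26, ., 405, 366, 602, 249, ., 514, ., ., ., 700, .]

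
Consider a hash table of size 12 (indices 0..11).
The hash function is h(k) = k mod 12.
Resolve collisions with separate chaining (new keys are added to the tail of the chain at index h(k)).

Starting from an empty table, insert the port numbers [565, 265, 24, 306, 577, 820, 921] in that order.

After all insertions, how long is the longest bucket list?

Insert 565: h=1, bucket 1 empty -> new chain.
Insert 265: h=1, bucket 1 nonempty -> append to chain.
Insert 24: h=0, bucket 0 empty -> new chain.
Insert 306: h=6, bucket 6 empty -> new chain.
Insert 577: h=1, bucket 1 nonempty -> append to chain.
Insert 820: h=4, bucket 4 empty -> new chain.
Insert 921: h=9, bucket 9 empty -> new chain.
Final buckets:
0: 24
1: 565 -> 265 -> 577
2: .
3: .
4: 820
5: .
6: 306
7: .
8: .
9: 921
10: .
11: .

3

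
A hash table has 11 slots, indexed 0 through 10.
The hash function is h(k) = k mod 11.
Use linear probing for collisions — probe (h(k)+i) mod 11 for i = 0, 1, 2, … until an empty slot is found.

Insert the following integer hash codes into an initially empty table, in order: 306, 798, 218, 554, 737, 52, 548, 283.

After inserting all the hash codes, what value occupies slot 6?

798

Insert 306: h=9, slot 9 empty → index 9.
Insert 798: h=6, slot 6 empty → index 6.
Insert 218: h=9, slot 9 occupied → index 10.
Insert 554: h=4, slot 4 empty → index 4.
Insert 737: h=0, slot 0 empty → index 0.
Insert 52: h=8, slot 8 empty → index 8.
Insert 548: h=9, slots 9,10,0 occupied → index 1.
Insert 283: h=8, slots 8,9,10,0,1 occupied → index 2.
Table: [737, 548, 283, _, 554, _, 798, _, 52, 306, 218]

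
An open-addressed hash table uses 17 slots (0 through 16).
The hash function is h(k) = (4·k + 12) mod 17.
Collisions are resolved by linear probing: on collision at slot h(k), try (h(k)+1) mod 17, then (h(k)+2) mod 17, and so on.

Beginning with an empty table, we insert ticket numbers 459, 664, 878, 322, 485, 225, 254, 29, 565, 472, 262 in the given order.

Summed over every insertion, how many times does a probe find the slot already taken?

459: h=12 → slot 12
664: h=16 → slot 16
878: h=5 → slot 5
322: h=8 → slot 8
485: h=14 → slot 14
225: h=11 → slot 11
254: h=8, probe 8,9 → slot 9
29: h=9, probe 9,10 → slot 10
565: h=11, probe 11,12,13 → slot 13
472: h=13, probe 13,14,15 → slot 15
262: h=6 → slot 6
Table: [-, -, -, -, -, 878, 262, -, 322, 254, 29, 225, 459, 565, 485, 472, 664]

6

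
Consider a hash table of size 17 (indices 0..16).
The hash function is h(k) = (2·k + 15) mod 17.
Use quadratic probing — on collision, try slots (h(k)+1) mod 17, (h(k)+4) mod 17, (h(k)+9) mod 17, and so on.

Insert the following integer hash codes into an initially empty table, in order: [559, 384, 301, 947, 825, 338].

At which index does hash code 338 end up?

559 hashes to 11; slot 11 is free → place at 11.
384 hashes to 1; slot 1 is free → place at 1.
301 hashes to 5; slot 5 is free → place at 5.
947 hashes to 5; 5 taken → place at 6.
825 hashes to 16; slot 16 is free → place at 16.
338 hashes to 11; 11 taken → place at 12.
Table: [∅, 384, ∅, ∅, ∅, 301, 947, ∅, ∅, ∅, ∅, 559, 338, ∅, ∅, ∅, 825]

12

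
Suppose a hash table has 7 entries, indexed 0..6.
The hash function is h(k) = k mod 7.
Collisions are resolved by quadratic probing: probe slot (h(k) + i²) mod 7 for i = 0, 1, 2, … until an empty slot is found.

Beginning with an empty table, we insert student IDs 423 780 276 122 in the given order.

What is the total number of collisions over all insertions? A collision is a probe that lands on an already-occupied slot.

6

Insert 423: h=3, slot 3 empty => index 3.
Insert 780: h=3, slot 3 occupied => index 4.
Insert 276: h=3, slots 3,4 occupied => index 0.
Insert 122: h=3, slots 3,4,0 occupied => index 5.
Table: [276, -, -, 423, 780, 122, -]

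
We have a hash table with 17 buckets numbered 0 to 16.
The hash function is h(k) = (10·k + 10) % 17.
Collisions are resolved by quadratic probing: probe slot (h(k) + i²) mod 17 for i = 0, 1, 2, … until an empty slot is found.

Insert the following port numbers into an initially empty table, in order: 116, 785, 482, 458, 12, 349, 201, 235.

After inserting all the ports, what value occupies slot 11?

116: h=14 -> slot 14
785: h=6 -> slot 6
482: h=2 -> slot 2
458: h=0 -> slot 0
12: h=11 -> slot 11
349: h=15 -> slot 15
201: h=14, probe 14,15,1 -> slot 1
235: h=14, probe 14,15,1,6,13 -> slot 13
Table: [458, 201, 482, -, -, -, 785, -, -, -, -, 12, -, 235, 116, 349, -]

12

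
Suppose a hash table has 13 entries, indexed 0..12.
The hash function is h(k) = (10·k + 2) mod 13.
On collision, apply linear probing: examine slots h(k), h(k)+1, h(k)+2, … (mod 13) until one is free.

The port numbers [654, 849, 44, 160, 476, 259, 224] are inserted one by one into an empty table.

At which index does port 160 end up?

5

654: h=3 → slot 3
849: h=3, probe 3,4 → slot 4
44: h=0 → slot 0
160: h=3, probe 3,4,5 → slot 5
476: h=4, probe 4,5,6 → slot 6
259: h=5, probe 5,6,7 → slot 7
224: h=6, probe 6,7,8 → slot 8
Table: [44, ∅, ∅, 654, 849, 160, 476, 259, 224, ∅, ∅, ∅, ∅]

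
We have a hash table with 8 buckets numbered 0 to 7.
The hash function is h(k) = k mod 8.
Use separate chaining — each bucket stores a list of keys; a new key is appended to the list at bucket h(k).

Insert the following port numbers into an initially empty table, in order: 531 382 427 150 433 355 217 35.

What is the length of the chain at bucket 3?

Insert 531: h=3, bucket 3 empty → new chain.
Insert 382: h=6, bucket 6 empty → new chain.
Insert 427: h=3, bucket 3 nonempty → append to chain.
Insert 150: h=6, bucket 6 nonempty → append to chain.
Insert 433: h=1, bucket 1 empty → new chain.
Insert 355: h=3, bucket 3 nonempty → append to chain.
Insert 217: h=1, bucket 1 nonempty → append to chain.
Insert 35: h=3, bucket 3 nonempty → append to chain.
Final buckets:
0: -
1: 433 -> 217
2: -
3: 531 -> 427 -> 355 -> 35
4: -
5: -
6: 382 -> 150
7: -

4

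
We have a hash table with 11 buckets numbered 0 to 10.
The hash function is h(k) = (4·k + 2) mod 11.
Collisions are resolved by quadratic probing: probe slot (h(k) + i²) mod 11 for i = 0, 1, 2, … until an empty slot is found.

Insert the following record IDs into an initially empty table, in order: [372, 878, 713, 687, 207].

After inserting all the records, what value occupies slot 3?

207

372: h=5 → slot 5
878: h=5, probe 5,6 → slot 6
713: h=5, probe 5,6,9 → slot 9
687: h=0 → slot 0
207: h=5, probe 5,6,9,3 → slot 3
Table: [687, _, _, 207, _, 372, 878, _, _, 713, _]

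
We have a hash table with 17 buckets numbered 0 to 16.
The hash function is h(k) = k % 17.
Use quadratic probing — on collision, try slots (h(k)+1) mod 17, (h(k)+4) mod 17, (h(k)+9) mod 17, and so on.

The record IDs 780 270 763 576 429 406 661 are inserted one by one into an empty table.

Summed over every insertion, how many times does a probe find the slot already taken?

15

Insert 780: h=15, slot 15 empty → index 15.
Insert 270: h=15, slot 15 occupied → index 16.
Insert 763: h=15, slots 15,16 occupied → index 2.
Insert 576: h=15, slots 15,16,2 occupied → index 7.
Insert 429: h=4, slot 4 empty → index 4.
Insert 406: h=15, slots 15,16,2,7 occupied → index 14.
Insert 661: h=15, slots 15,16,2,7,14 occupied → index 6.
Table: [—, —, 763, —, 429, —, 661, 576, —, —, —, —, —, —, 406, 780, 270]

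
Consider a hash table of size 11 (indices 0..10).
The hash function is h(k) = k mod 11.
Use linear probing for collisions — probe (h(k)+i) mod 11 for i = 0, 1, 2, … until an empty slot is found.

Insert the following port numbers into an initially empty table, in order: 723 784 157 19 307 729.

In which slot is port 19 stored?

723 hashes to 8; slot 8 is free → place at 8.
784 hashes to 3; slot 3 is free → place at 3.
157 hashes to 3; 3 taken → place at 4.
19 hashes to 8; 8 taken → place at 9.
307 hashes to 10; slot 10 is free → place at 10.
729 hashes to 3; 3,4 taken → place at 5.
Table: [., ., ., 784, 157, 729, ., ., 723, 19, 307]

9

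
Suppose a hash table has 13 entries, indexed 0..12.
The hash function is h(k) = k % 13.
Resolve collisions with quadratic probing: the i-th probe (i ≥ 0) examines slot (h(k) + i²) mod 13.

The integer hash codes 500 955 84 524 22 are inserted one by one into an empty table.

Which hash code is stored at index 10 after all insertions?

500 hashes to 6; slot 6 is free => place at 6.
955 hashes to 6; 6 taken => place at 7.
84 hashes to 6; 6,7 taken => place at 10.
524 hashes to 4; slot 4 is free => place at 4.
22 hashes to 9; slot 9 is free => place at 9.
Table: [., ., ., ., 524, ., 500, 955, ., 22, 84, ., .]

84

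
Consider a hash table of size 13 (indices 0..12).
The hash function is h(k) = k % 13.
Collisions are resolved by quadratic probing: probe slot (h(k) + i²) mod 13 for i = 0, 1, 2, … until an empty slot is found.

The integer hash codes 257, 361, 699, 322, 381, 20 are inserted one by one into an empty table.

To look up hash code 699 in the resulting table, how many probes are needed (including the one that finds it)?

3

Insert 257: h=10, slot 10 empty -> index 10.
Insert 361: h=10, slot 10 occupied -> index 11.
Insert 699: h=10, slots 10,11 occupied -> index 1.
Insert 322: h=10, slots 10,11,1 occupied -> index 6.
Insert 381: h=4, slot 4 empty -> index 4.
Insert 20: h=7, slot 7 empty -> index 7.
Table: [-, 699, -, -, 381, -, 322, 20, -, -, 257, 361, -]
Lookup 699: h=10, probe 10,11,1 → found at 1.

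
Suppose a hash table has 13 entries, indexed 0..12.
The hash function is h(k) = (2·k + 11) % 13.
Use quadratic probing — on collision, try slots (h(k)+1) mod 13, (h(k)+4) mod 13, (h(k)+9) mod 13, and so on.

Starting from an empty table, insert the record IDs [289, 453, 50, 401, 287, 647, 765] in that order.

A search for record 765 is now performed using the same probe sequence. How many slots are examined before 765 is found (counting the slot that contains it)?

4

Insert 289: h=4, slot 4 empty -> index 4.
Insert 453: h=7, slot 7 empty -> index 7.
Insert 50: h=7, slot 7 occupied -> index 8.
Insert 401: h=7, slots 7,8 occupied -> index 11.
Insert 287: h=0, slot 0 empty -> index 0.
Insert 647: h=5, slot 5 empty -> index 5.
Insert 765: h=7, slots 7,8,11 occupied -> index 3.
Table: [287, ., ., 765, 289, 647, ., 453, 50, ., ., 401, .]
Lookup 765: h=7, probe 7,8,11,3 → found at 3.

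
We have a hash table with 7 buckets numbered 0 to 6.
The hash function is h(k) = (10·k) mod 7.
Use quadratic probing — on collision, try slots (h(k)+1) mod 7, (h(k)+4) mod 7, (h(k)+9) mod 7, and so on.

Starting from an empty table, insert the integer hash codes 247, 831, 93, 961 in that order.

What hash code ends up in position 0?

93

247: h=6 → slot 6
831: h=1 → slot 1
93: h=6, probe 6,0 → slot 0
961: h=6, probe 6,0,3 → slot 3
Table: [93, 831, _, 961, _, _, 247]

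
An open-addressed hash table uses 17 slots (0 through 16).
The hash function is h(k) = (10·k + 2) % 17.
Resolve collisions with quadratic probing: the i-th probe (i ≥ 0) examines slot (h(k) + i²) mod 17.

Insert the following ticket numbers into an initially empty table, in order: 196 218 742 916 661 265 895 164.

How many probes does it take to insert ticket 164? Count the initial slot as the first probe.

Insert 196: h=7, slot 7 empty => index 7.
Insert 218: h=6, slot 6 empty => index 6.
Insert 742: h=10, slot 10 empty => index 10.
Insert 916: h=16, slot 16 empty => index 16.
Insert 661: h=16, slot 16 occupied => index 0.
Insert 265: h=0, slot 0 occupied => index 1.
Insert 895: h=10, slot 10 occupied => index 11.
Insert 164: h=10, slots 10,11 occupied => index 14.
Table: [661, 265, ∅, ∅, ∅, ∅, 218, 196, ∅, ∅, 742, 895, ∅, ∅, 164, ∅, 916]

3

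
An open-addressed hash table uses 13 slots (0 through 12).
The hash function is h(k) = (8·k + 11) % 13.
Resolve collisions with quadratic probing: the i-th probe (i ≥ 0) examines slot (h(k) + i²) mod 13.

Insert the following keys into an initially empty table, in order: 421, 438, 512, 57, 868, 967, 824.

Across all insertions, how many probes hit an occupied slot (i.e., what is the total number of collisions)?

Insert 421: h=12, slot 12 empty → index 12.
Insert 438: h=5, slot 5 empty → index 5.
Insert 512: h=12, slot 12 occupied → index 0.
Insert 57: h=12, slots 12,0 occupied → index 3.
Insert 868: h=0, slot 0 occupied → index 1.
Insert 967: h=12, slots 12,0,3 occupied → index 8.
Insert 824: h=12, slots 12,0,3,8 occupied → index 2.
Table: [512, 868, 824, 57, ., 438, ., ., 967, ., ., ., 421]

11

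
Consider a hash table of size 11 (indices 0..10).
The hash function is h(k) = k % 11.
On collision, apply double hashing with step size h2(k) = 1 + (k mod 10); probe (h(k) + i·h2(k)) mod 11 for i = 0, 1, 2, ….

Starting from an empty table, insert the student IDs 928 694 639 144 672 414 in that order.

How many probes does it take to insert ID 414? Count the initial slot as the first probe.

928 hashes to 4; slot 4 is free → place at 4.
694 hashes to 1; slot 1 is free → place at 1.
639 hashes to 1, h2=10; 1 taken → place at 0.
144 hashes to 1, h2=5; 1 taken → place at 6.
672 hashes to 1, h2=3; 1,4 taken → place at 7.
414 hashes to 7, h2=5; 7,1,6,0 taken → place at 5.
Table: [639, 694, _, _, 928, 414, 144, 672, _, _, _]

5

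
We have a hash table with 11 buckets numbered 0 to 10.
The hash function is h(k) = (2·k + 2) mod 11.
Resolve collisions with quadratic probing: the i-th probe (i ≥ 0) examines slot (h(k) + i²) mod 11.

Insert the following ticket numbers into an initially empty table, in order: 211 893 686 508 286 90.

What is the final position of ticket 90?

0

Insert 211: h=6, slot 6 empty => index 6.
Insert 893: h=6, slot 6 occupied => index 7.
Insert 686: h=10, slot 10 empty => index 10.
Insert 508: h=6, slots 6,7,10 occupied => index 4.
Insert 286: h=2, slot 2 empty => index 2.
Insert 90: h=6, slots 6,7,10,4 occupied => index 0.
Table: [90, ∅, 286, ∅, 508, ∅, 211, 893, ∅, ∅, 686]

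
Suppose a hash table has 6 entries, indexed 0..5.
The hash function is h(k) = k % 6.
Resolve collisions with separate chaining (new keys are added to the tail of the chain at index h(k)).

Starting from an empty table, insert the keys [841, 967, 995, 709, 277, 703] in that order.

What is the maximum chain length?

Insert 841: h=1, bucket 1 empty → new chain.
Insert 967: h=1, bucket 1 nonempty → append to chain.
Insert 995: h=5, bucket 5 empty → new chain.
Insert 709: h=1, bucket 1 nonempty → append to chain.
Insert 277: h=1, bucket 1 nonempty → append to chain.
Insert 703: h=1, bucket 1 nonempty → append to chain.
Final buckets:
0: _
1: 841 -> 967 -> 709 -> 277 -> 703
2: _
3: _
4: _
5: 995

5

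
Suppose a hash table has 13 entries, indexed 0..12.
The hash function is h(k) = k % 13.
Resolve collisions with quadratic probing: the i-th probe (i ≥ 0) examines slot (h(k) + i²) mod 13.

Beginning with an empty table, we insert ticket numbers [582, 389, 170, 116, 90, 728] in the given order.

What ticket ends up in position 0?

582: h=10 -> slot 10
389: h=12 -> slot 12
170: h=1 -> slot 1
116: h=12, probe 12,0 -> slot 0
90: h=12, probe 12,0,3 -> slot 3
728: h=0, probe 0,1,4 -> slot 4
Table: [116, 170, ., 90, 728, ., ., ., ., ., 582, ., 389]

116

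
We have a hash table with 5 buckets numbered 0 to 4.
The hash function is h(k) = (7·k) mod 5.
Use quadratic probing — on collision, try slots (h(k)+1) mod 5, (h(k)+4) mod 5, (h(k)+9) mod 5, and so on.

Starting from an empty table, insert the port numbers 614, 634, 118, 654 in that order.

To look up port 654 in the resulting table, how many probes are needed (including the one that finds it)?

3

Insert 614: h=3, slot 3 empty -> index 3.
Insert 634: h=3, slot 3 occupied -> index 4.
Insert 118: h=1, slot 1 empty -> index 1.
Insert 654: h=3, slots 3,4 occupied -> index 2.
Table: [∅, 118, 654, 614, 634]
Lookup 654: h=3, probe 3,4,2 → found at 2.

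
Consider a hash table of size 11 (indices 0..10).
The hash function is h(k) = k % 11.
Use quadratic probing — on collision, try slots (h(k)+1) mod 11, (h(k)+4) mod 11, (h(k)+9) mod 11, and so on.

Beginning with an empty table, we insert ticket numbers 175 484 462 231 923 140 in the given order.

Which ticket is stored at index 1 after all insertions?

Insert 175: h=10, slot 10 empty => index 10.
Insert 484: h=0, slot 0 empty => index 0.
Insert 462: h=0, slot 0 occupied => index 1.
Insert 231: h=0, slots 0,1 occupied => index 4.
Insert 923: h=10, slots 10,0 occupied => index 3.
Insert 140: h=8, slot 8 empty => index 8.
Table: [484, 462, —, 923, 231, —, —, —, 140, —, 175]

462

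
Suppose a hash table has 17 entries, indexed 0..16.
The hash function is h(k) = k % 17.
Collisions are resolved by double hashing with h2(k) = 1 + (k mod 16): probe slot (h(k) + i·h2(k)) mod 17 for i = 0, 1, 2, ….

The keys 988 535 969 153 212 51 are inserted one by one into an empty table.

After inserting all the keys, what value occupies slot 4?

988 hashes to 2; slot 2 is free -> place at 2.
535 hashes to 8; slot 8 is free -> place at 8.
969 hashes to 0; slot 0 is free -> place at 0.
153 hashes to 0, h2=10; 0 taken -> place at 10.
212 hashes to 8, h2=5; 8 taken -> place at 13.
51 hashes to 0, h2=4; 0 taken -> place at 4.
Table: [969, ∅, 988, ∅, 51, ∅, ∅, ∅, 535, ∅, 153, ∅, ∅, 212, ∅, ∅, ∅]

51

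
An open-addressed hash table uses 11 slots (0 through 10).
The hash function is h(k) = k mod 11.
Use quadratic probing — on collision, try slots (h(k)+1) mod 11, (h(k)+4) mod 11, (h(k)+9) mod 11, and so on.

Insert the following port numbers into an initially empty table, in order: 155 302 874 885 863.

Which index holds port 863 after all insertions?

3

155 hashes to 1; slot 1 is free -> place at 1.
302 hashes to 5; slot 5 is free -> place at 5.
874 hashes to 5; 5 taken -> place at 6.
885 hashes to 5; 5,6 taken -> place at 9.
863 hashes to 5; 5,6,9 taken -> place at 3.
Table: [—, 155, —, 863, —, 302, 874, —, —, 885, —]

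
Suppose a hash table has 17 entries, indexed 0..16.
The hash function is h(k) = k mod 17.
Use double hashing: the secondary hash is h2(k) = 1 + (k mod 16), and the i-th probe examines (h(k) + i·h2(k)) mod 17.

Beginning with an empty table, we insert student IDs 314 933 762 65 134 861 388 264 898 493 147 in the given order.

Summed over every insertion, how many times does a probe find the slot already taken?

14

314: h=8 => slot 8
933: h=15 => slot 15
762: h=14 => slot 14
65: h=14, h2=2, probe 14,16 => slot 16
134: h=15, h2=7, probe 15,5 => slot 5
861: h=11 => slot 11
388: h=14, h2=5, probe 14,2 => slot 2
264: h=9 => slot 9
898: h=14, h2=3, probe 14,0 => slot 0
493: h=0, h2=14, probe 0,14,11,8,5,2,16,13 => slot 13
147: h=11, h2=4, probe 11,15,2,6 => slot 6
Table: [898, _, 388, _, _, 134, 147, _, 314, 264, _, 861, _, 493, 762, 933, 65]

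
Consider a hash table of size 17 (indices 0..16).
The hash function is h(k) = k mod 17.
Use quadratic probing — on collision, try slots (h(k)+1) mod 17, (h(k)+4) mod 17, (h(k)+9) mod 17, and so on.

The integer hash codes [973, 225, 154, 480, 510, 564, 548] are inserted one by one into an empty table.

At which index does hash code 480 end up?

8

973: h=4 => slot 4
225: h=4, probe 4,5 => slot 5
154: h=1 => slot 1
480: h=4, probe 4,5,8 => slot 8
510: h=0 => slot 0
564: h=3 => slot 3
548: h=4, probe 4,5,8,13 => slot 13
Table: [510, 154, ., 564, 973, 225, ., ., 480, ., ., ., ., 548, ., ., .]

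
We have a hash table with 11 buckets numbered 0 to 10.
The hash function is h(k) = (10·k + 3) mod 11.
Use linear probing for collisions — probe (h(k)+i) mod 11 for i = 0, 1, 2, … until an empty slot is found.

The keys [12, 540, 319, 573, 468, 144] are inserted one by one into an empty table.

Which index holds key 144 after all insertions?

12 hashes to 2; slot 2 is free → place at 2.
540 hashes to 2; 2 taken → place at 3.
319 hashes to 3; 3 taken → place at 4.
573 hashes to 2; 2,3,4 taken → place at 5.
468 hashes to 8; slot 8 is free → place at 8.
144 hashes to 2; 2,3,4,5 taken → place at 6.
Table: [—, —, 12, 540, 319, 573, 144, —, 468, —, —]

6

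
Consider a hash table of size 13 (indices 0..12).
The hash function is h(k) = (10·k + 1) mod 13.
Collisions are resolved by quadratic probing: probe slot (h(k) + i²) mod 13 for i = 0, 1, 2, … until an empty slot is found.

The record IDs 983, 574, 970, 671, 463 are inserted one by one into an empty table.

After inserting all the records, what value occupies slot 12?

983 hashes to 3; slot 3 is free => place at 3.
574 hashes to 8; slot 8 is free => place at 8.
970 hashes to 3; 3 taken => place at 4.
671 hashes to 3; 3,4 taken => place at 7.
463 hashes to 3; 3,4,7 taken => place at 12.
Table: [-, -, -, 983, 970, -, -, 671, 574, -, -, -, 463]

463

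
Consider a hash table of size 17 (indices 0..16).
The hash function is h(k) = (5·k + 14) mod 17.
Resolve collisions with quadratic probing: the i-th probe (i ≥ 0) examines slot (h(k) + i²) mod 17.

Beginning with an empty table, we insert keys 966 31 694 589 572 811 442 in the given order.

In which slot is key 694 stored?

3

966 hashes to 16; slot 16 is free => place at 16.
31 hashes to 16; 16 taken => place at 0.
694 hashes to 16; 16,0 taken => place at 3.
589 hashes to 1; slot 1 is free => place at 1.
572 hashes to 1; 1 taken => place at 2.
811 hashes to 6; slot 6 is free => place at 6.
442 hashes to 14; slot 14 is free => place at 14.
Table: [31, 589, 572, 694, —, —, 811, —, —, —, —, —, —, —, 442, —, 966]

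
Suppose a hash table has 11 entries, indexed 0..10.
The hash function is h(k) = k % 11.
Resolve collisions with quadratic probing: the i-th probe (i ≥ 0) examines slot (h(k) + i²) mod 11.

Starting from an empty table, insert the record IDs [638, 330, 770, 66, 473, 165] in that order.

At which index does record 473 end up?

Insert 638: h=0, slot 0 empty → index 0.
Insert 330: h=0, slot 0 occupied → index 1.
Insert 770: h=0, slots 0,1 occupied → index 4.
Insert 66: h=0, slots 0,1,4 occupied → index 9.
Insert 473: h=0, slots 0,1,4,9 occupied → index 5.
Insert 165: h=0, slots 0,1,4,9,5 occupied → index 3.
Table: [638, 330, —, 165, 770, 473, —, —, —, 66, —]

5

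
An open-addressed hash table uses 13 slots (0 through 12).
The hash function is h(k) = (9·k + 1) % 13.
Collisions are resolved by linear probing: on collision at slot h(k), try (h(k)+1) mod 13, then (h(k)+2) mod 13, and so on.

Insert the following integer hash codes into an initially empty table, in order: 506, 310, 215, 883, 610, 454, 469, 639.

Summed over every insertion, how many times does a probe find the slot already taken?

506 hashes to 5; slot 5 is free => place at 5.
310 hashes to 9; slot 9 is free => place at 9.
215 hashes to 12; slot 12 is free => place at 12.
883 hashes to 5; 5 taken => place at 6.
610 hashes to 5; 5,6 taken => place at 7.
454 hashes to 5; 5,6,7 taken => place at 8.
469 hashes to 10; slot 10 is free => place at 10.
639 hashes to 6; 6,7,8,9,10 taken => place at 11.
Table: [—, —, —, —, —, 506, 883, 610, 454, 310, 469, 639, 215]

11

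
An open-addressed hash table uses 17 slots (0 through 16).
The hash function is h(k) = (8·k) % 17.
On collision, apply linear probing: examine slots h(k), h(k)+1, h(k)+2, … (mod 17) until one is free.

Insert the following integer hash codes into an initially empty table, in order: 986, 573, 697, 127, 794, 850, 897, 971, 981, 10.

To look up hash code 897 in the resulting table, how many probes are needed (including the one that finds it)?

2

986: h=0 -> slot 0
573: h=11 -> slot 11
697: h=0, probe 0,1 -> slot 1
127: h=13 -> slot 13
794: h=11, probe 11,12 -> slot 12
850: h=0, probe 0,1,2 -> slot 2
897: h=2, probe 2,3 -> slot 3
971: h=16 -> slot 16
981: h=11, probe 11,12,13,14 -> slot 14
10: h=12, probe 12,13,14,15 -> slot 15
Table: [986, 697, 850, 897, -, -, -, -, -, -, -, 573, 794, 127, 981, 10, 971]
Lookup 897: h=2, probe 2,3 → found at 3.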